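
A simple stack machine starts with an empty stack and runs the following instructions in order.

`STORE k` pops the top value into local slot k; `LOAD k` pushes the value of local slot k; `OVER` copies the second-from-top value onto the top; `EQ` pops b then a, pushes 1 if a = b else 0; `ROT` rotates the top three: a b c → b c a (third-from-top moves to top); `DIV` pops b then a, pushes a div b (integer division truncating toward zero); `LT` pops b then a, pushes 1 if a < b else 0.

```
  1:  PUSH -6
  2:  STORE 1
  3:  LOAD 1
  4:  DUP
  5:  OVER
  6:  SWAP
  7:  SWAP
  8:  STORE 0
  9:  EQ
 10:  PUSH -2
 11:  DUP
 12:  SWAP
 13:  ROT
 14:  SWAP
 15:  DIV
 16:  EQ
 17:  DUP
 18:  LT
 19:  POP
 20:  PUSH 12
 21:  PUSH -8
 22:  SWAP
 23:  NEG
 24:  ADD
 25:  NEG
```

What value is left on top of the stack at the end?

PUSH -6 -> -6
STORE 1 -> (empty)
LOAD 1  -> -6
DUP     -> -6 -6
OVER    -> -6 -6 -6
SWAP    -> -6 -6 -6
SWAP    -> -6 -6 -6
STORE 0 -> -6 -6
EQ      -> 1
PUSH -2 -> 1 -2
DUP     -> 1 -2 -2
SWAP    -> 1 -2 -2
ROT     -> -2 -2 1
SWAP    -> -2 1 -2
DIV     -> -2 0
EQ      -> 0
DUP     -> 0 0
LT      -> 0
POP     -> (empty)
PUSH 12 -> 12
PUSH -8 -> 12 -8
SWAP    -> -8 12
NEG     -> -8 -12
ADD     -> -20
NEG     -> 20

20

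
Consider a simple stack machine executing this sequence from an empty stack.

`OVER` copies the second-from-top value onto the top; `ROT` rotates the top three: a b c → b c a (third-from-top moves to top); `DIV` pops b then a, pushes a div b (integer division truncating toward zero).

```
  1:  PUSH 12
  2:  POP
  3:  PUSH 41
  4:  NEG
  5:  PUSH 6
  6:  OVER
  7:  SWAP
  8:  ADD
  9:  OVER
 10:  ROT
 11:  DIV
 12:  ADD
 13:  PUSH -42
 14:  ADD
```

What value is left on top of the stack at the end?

PUSH 12  : 12
POP      : (empty)
PUSH 41  : 41
NEG      : -41
PUSH 6   : -41 6
OVER     : -41 6 -41
SWAP     : -41 -41 6
ADD      : -41 -35
OVER     : -41 -35 -41
ROT      : -35 -41 -41
DIV      : -35 1
ADD      : -34
PUSH -42 : -34 -42
ADD      : -76

-76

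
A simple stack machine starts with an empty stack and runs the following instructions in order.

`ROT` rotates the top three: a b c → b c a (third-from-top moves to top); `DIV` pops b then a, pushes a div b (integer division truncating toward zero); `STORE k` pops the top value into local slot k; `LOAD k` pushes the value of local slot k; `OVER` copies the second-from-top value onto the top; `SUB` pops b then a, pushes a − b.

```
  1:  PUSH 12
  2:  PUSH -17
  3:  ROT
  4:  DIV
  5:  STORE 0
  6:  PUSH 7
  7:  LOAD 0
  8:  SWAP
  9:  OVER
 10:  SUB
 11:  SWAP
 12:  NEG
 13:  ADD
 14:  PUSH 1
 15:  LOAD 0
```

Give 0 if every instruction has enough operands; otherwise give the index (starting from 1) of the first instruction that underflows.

PUSH 12  : 12
PUSH -17 : 12 -17
ROT  — needs 3 operands, stack has 2 → underflow

3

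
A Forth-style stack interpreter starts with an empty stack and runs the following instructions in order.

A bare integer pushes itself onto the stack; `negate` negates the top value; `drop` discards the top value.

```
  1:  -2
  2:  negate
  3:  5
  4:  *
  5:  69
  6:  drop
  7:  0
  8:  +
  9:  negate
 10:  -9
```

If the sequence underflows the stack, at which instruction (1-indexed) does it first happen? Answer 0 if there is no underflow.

-2      -2
negate  2
5       2 5
*       10
69      10 69
drop    10
0       10 0
+       10
negate  -10
-9      -10 -9

0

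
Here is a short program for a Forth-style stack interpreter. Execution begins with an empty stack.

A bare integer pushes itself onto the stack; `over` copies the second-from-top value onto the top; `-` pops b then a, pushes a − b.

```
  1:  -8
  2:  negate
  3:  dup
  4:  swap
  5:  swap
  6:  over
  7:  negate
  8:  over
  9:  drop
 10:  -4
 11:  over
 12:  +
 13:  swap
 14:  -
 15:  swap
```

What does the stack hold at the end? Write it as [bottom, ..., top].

-8     → [-8]
negate → [8]
dup    → [8, 8]
swap   → [8, 8]
swap   → [8, 8]
over   → [8, 8, 8]
negate → [8, 8, -8]
over   → [8, 8, -8, 8]
drop   → [8, 8, -8]
-4     → [8, 8, -8, -4]
over   → [8, 8, -8, -4, -8]
+      → [8, 8, -8, -12]
swap   → [8, 8, -12, -8]
-      → [8, 8, -4]
swap   → [8, -4, 8]

[8, -4, 8]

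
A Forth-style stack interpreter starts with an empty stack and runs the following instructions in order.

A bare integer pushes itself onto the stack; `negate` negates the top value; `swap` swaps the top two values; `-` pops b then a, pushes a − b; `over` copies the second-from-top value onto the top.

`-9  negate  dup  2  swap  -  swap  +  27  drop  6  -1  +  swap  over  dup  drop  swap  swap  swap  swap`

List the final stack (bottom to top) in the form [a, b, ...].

[5, 2, 5]

-9      -9
negate  9
dup     9 9
2       9 9 2
swap    9 2 9
-       9 -7
swap    -7 9
+       2
27      2 27
drop    2
6       2 6
-1      2 6 -1
+       2 5
swap    5 2
over    5 2 5
dup     5 2 5 5
drop    5 2 5
swap    5 5 2
swap    5 2 5
swap    5 5 2
swap    5 2 5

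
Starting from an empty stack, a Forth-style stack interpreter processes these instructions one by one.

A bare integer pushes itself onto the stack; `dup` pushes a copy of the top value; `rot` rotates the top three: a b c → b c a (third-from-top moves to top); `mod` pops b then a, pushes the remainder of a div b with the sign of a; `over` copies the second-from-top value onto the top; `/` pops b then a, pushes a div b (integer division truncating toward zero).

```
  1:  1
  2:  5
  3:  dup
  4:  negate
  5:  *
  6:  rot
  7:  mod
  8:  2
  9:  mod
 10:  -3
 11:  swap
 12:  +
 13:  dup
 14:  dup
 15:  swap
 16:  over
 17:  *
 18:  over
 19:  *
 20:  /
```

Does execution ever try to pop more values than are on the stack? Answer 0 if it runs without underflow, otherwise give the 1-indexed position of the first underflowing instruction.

1      → [1]
5      → [1, 5]
dup    → [1, 5, 5]
negate → [1, 5, -5]
*      → [1, -25]
rot  — needs 3 operands, stack has 2 → underflow

6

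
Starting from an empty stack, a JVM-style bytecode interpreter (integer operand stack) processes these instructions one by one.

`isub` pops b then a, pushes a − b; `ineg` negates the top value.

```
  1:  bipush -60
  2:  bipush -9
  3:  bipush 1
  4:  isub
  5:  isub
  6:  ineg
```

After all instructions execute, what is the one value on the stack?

bipush -60 → -60
bipush -9  → -60 -9
bipush 1   → -60 -9 1
isub       → -60 -10
isub       → -50
ineg       → 50

50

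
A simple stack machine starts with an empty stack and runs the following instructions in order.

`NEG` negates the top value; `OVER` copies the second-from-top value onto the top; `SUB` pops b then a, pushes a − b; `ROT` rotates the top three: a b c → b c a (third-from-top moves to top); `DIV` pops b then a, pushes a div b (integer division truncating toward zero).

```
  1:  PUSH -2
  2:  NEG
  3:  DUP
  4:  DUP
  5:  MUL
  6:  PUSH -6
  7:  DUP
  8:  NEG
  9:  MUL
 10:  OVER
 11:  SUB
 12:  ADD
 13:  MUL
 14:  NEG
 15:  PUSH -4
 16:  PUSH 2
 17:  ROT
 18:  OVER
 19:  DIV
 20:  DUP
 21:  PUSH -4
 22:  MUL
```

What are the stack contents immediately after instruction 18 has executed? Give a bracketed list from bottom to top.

[-4, 2, 72, 2]

PUSH -2  [-2]
NEG      [2]
DUP      [2, 2]
DUP      [2, 2, 2]
MUL      [2, 4]
PUSH -6  [2, 4, -6]
DUP      [2, 4, -6, -6]
NEG      [2, 4, -6, 6]
MUL      [2, 4, -36]
OVER     [2, 4, -36, 4]
SUB      [2, 4, -40]
ADD      [2, -36]
MUL      [-72]
NEG      [72]
PUSH -4  [72, -4]
PUSH 2   [72, -4, 2]
ROT      [-4, 2, 72]
OVER     [-4, 2, 72, 2]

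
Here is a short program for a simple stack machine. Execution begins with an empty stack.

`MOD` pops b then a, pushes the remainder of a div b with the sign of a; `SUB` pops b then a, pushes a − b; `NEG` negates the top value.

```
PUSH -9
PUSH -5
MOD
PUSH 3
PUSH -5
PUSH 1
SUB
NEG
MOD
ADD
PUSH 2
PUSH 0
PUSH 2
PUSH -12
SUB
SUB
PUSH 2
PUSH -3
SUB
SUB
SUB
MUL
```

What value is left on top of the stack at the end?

-21

PUSH -9  -> -9
PUSH -5  -> -9 -5
MOD      -> -4
PUSH 3   -> -4 3
PUSH -5  -> -4 3 -5
PUSH 1   -> -4 3 -5 1
SUB      -> -4 3 -6
NEG      -> -4 3 6
MOD      -> -4 3
ADD      -> -1
PUSH 2   -> -1 2
PUSH 0   -> -1 2 0
PUSH 2   -> -1 2 0 2
PUSH -12 -> -1 2 0 2 -12
SUB      -> -1 2 0 14
SUB      -> -1 2 -14
PUSH 2   -> -1 2 -14 2
PUSH -3  -> -1 2 -14 2 -3
SUB      -> -1 2 -14 5
SUB      -> -1 2 -19
SUB      -> -1 21
MUL      -> -21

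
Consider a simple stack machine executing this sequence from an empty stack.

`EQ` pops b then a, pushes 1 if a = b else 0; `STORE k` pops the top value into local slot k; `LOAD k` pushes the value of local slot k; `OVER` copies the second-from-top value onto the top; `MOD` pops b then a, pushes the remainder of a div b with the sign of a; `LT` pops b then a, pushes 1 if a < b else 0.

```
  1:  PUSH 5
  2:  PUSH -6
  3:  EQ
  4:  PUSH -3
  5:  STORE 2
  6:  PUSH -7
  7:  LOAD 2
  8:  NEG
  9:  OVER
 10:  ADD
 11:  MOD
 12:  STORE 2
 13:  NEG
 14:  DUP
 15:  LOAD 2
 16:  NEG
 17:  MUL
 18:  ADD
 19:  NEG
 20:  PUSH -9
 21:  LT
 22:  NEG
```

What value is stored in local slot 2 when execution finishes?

PUSH 5   [5]
PUSH -6  [5, -6]
EQ       [0]
PUSH -3  [0, -3]
STORE 2  [0]
PUSH -7  [0, -7]
LOAD 2   [0, -7, -3]
NEG      [0, -7, 3]
OVER     [0, -7, 3, -7]
ADD      [0, -7, -4]
MOD      [0, -3]
STORE 2  [0]
NEG      [0]
DUP      [0, 0]
LOAD 2   [0, 0, -3]
NEG      [0, 0, 3]
MUL      [0, 0]
ADD      [0]
NEG      [0]
PUSH -9  [0, -9]
LT       [0]
NEG      [0]

-3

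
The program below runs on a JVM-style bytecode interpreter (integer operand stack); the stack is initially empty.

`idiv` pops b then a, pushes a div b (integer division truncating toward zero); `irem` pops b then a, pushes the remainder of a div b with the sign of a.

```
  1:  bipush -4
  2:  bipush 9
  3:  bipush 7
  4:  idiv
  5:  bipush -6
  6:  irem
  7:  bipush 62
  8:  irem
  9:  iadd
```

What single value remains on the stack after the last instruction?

bipush -4 : [-4]
bipush 9  : [-4, 9]
bipush 7  : [-4, 9, 7]
idiv      : [-4, 1]
bipush -6 : [-4, 1, -6]
irem      : [-4, 1]
bipush 62 : [-4, 1, 62]
irem      : [-4, 1]
iadd      : [-3]

-3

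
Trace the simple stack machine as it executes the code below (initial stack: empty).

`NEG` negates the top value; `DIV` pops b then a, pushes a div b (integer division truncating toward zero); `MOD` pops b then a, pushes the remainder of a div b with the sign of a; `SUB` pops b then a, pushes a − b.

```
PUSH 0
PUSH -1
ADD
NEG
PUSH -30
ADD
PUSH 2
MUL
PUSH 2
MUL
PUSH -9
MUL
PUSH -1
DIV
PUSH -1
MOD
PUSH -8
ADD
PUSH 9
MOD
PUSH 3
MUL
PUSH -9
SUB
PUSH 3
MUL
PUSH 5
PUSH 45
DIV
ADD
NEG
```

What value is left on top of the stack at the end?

45

PUSH 0   -> [0]
PUSH -1  -> [0, -1]
ADD      -> [-1]
NEG      -> [1]
PUSH -30 -> [1, -30]
ADD      -> [-29]
PUSH 2   -> [-29, 2]
MUL      -> [-58]
PUSH 2   -> [-58, 2]
MUL      -> [-116]
PUSH -9  -> [-116, -9]
MUL      -> [1044]
PUSH -1  -> [1044, -1]
DIV      -> [-1044]
PUSH -1  -> [-1044, -1]
MOD      -> [0]
PUSH -8  -> [0, -8]
ADD      -> [-8]
PUSH 9   -> [-8, 9]
MOD      -> [-8]
PUSH 3   -> [-8, 3]
MUL      -> [-24]
PUSH -9  -> [-24, -9]
SUB      -> [-15]
PUSH 3   -> [-15, 3]
MUL      -> [-45]
PUSH 5   -> [-45, 5]
PUSH 45  -> [-45, 5, 45]
DIV      -> [-45, 0]
ADD      -> [-45]
NEG      -> [45]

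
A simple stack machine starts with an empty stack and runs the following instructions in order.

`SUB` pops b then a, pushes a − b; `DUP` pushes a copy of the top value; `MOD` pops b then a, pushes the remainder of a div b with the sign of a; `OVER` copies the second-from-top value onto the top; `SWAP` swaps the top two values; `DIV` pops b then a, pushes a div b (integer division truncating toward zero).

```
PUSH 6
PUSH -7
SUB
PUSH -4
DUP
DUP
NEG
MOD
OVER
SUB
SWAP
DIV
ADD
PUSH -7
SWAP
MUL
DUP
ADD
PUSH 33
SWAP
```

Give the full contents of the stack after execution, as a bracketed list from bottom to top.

PUSH 6  : 6
PUSH -7 : 6 -7
SUB     : 13
PUSH -4 : 13 -4
DUP     : 13 -4 -4
DUP     : 13 -4 -4 -4
NEG     : 13 -4 -4 4
MOD     : 13 -4 0
OVER    : 13 -4 0 -4
SUB     : 13 -4 4
SWAP    : 13 4 -4
DIV     : 13 -1
ADD     : 12
PUSH -7 : 12 -7
SWAP    : -7 12
MUL     : -84
DUP     : -84 -84
ADD     : -168
PUSH 33 : -168 33
SWAP    : 33 -168

[33, -168]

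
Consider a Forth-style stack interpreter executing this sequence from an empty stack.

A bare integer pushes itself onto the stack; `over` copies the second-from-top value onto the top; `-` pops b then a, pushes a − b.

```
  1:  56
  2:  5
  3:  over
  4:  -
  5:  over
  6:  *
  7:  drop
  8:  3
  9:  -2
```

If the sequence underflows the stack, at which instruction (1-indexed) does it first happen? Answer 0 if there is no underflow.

56   → 56
5    → 56 5
over → 56 5 56
-    → 56 -51
over → 56 -51 56
*    → 56 -2856
drop → 56
3    → 56 3
-2   → 56 3 -2

0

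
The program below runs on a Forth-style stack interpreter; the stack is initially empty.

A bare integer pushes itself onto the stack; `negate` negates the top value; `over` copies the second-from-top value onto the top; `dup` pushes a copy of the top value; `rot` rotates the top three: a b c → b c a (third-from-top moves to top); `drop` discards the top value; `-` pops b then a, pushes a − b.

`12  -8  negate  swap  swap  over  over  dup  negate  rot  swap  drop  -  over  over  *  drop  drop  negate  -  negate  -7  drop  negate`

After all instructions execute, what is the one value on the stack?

20

12     : 12
-8     : 12 -8
negate : 12 8
swap   : 8 12
swap   : 12 8
over   : 12 8 12
over   : 12 8 12 8
dup    : 12 8 12 8 8
negate : 12 8 12 8 -8
rot    : 12 8 8 -8 12
swap   : 12 8 8 12 -8
drop   : 12 8 8 12
-      : 12 8 -4
over   : 12 8 -4 8
over   : 12 8 -4 8 -4
*      : 12 8 -4 -32
drop   : 12 8 -4
drop   : 12 8
negate : 12 -8
-      : 20
negate : -20
-7     : -20 -7
drop   : -20
negate : 20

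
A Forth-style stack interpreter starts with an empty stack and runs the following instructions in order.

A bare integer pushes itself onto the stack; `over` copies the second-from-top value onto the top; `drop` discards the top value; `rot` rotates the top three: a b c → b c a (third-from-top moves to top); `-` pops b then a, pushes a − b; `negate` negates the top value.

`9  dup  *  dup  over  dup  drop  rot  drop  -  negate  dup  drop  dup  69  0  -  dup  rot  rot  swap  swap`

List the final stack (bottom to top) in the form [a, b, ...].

[0, 69, 0, 69]

9      → [9]
dup    → [9, 9]
*      → [81]
dup    → [81, 81]
over   → [81, 81, 81]
dup    → [81, 81, 81, 81]
drop   → [81, 81, 81]
rot    → [81, 81, 81]
drop   → [81, 81]
-      → [0]
negate → [0]
dup    → [0, 0]
drop   → [0]
dup    → [0, 0]
69     → [0, 0, 69]
0      → [0, 0, 69, 0]
-      → [0, 0, 69]
dup    → [0, 0, 69, 69]
rot    → [0, 69, 69, 0]
rot    → [0, 69, 0, 69]
swap   → [0, 69, 69, 0]
swap   → [0, 69, 0, 69]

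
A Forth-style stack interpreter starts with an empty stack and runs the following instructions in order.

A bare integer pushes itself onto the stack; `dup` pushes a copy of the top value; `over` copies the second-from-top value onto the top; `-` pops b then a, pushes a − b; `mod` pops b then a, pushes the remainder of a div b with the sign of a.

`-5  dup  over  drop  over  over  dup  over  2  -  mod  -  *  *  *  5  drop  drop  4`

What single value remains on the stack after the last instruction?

4

-5    [-5]
dup   [-5, -5]
over  [-5, -5, -5]
drop  [-5, -5]
over  [-5, -5, -5]
over  [-5, -5, -5, -5]
dup   [-5, -5, -5, -5, -5]
over  [-5, -5, -5, -5, -5, -5]
2     [-5, -5, -5, -5, -5, -5, 2]
-     [-5, -5, -5, -5, -5, -7]
mod   [-5, -5, -5, -5, -5]
-     [-5, -5, -5, 0]
*     [-5, -5, 0]
*     [-5, 0]
*     [0]
5     [0, 5]
drop  [0]
drop  []
4     [4]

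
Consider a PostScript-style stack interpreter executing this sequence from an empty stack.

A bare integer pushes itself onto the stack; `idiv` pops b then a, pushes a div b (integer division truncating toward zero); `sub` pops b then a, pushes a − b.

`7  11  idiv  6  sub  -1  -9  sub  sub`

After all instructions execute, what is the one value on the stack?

7    -> 7
11   -> 7 11
idiv -> 0
6    -> 0 6
sub  -> -6
-1   -> -6 -1
-9   -> -6 -1 -9
sub  -> -6 8
sub  -> -14

-14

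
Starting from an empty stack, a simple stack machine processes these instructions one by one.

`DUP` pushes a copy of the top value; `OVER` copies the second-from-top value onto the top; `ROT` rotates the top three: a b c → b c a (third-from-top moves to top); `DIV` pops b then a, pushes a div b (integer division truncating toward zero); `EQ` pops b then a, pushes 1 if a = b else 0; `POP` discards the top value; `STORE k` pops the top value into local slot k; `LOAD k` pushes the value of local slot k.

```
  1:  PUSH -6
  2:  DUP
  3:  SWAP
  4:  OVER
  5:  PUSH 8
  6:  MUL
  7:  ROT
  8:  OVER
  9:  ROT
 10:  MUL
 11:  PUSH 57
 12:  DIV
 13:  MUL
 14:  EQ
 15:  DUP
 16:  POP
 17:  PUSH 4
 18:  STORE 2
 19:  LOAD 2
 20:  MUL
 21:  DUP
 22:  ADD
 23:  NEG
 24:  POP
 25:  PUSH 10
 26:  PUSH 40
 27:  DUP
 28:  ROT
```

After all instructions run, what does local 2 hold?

PUSH -6 : [-6]
DUP     : [-6, -6]
SWAP    : [-6, -6]
OVER    : [-6, -6, -6]
PUSH 8  : [-6, -6, -6, 8]
MUL     : [-6, -6, -48]
ROT     : [-6, -48, -6]
OVER    : [-6, -48, -6, -48]
ROT     : [-6, -6, -48, -48]
MUL     : [-6, -6, 2304]
PUSH 57 : [-6, -6, 2304, 57]
DIV     : [-6, -6, 40]
MUL     : [-6, -240]
EQ      : [0]
DUP     : [0, 0]
POP     : [0]
PUSH 4  : [0, 4]
STORE 2 : [0]
LOAD 2  : [0, 4]
MUL     : [0]
DUP     : [0, 0]
ADD     : [0]
NEG     : [0]
POP     : []
PUSH 10 : [10]
PUSH 40 : [10, 40]
DUP     : [10, 40, 40]
ROT     : [40, 40, 10]

4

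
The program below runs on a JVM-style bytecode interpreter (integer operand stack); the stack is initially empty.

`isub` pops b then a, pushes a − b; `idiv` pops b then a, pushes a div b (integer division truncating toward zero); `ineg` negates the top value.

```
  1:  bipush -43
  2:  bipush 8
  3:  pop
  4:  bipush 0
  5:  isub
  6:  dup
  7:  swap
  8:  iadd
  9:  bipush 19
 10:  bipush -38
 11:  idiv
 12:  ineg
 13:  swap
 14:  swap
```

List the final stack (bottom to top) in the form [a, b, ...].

bipush -43 -> [-43]
bipush 8   -> [-43, 8]
pop        -> [-43]
bipush 0   -> [-43, 0]
isub       -> [-43]
dup        -> [-43, -43]
swap       -> [-43, -43]
iadd       -> [-86]
bipush 19  -> [-86, 19]
bipush -38 -> [-86, 19, -38]
idiv       -> [-86, 0]
ineg       -> [-86, 0]
swap       -> [0, -86]
swap       -> [-86, 0]

[-86, 0]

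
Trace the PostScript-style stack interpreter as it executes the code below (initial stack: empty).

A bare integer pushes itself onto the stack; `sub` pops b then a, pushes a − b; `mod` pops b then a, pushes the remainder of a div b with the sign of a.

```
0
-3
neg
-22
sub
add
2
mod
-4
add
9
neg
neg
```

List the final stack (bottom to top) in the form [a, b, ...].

[-3, 9]

0    [0]
-3   [0, -3]
neg  [0, 3]
-22  [0, 3, -22]
sub  [0, 25]
add  [25]
2    [25, 2]
mod  [1]
-4   [1, -4]
add  [-3]
9    [-3, 9]
neg  [-3, -9]
neg  [-3, 9]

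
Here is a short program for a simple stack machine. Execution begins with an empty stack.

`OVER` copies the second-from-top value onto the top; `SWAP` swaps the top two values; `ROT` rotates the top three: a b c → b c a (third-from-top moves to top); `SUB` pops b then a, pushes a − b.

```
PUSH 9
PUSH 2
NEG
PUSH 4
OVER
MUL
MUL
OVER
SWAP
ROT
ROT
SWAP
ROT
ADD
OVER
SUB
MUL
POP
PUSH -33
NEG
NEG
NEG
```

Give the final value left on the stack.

33

PUSH 9   : 9
PUSH 2   : 9 2
NEG      : 9 -2
PUSH 4   : 9 -2 4
OVER     : 9 -2 4 -2
MUL      : 9 -2 -8
MUL      : 9 16
OVER     : 9 16 9
SWAP     : 9 9 16
ROT      : 9 16 9
ROT      : 16 9 9
SWAP     : 16 9 9
ROT      : 9 9 16
ADD      : 9 25
OVER     : 9 25 9
SUB      : 9 16
MUL      : 144
POP      : (empty)
PUSH -33 : -33
NEG      : 33
NEG      : -33
NEG      : 33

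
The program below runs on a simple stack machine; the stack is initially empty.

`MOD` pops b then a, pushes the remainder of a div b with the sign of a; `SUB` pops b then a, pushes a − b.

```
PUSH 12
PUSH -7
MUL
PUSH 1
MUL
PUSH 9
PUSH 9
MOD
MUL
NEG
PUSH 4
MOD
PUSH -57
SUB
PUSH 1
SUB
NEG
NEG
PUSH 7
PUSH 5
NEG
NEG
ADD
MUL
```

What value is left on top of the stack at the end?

PUSH 12  → 12
PUSH -7  → 12 -7
MUL      → -84
PUSH 1   → -84 1
MUL      → -84
PUSH 9   → -84 9
PUSH 9   → -84 9 9
MOD      → -84 0
MUL      → 0
NEG      → 0
PUSH 4   → 0 4
MOD      → 0
PUSH -57 → 0 -57
SUB      → 57
PUSH 1   → 57 1
SUB      → 56
NEG      → -56
NEG      → 56
PUSH 7   → 56 7
PUSH 5   → 56 7 5
NEG      → 56 7 -5
NEG      → 56 7 5
ADD      → 56 12
MUL      → 672

672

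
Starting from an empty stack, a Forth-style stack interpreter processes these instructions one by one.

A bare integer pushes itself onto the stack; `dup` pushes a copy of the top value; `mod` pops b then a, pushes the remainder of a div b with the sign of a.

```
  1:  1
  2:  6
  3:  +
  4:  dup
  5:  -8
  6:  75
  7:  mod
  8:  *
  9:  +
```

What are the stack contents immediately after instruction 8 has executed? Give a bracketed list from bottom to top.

[7, -56]

1   → 1
6   → 1 6
+   → 7
dup → 7 7
-8  → 7 7 -8
75  → 7 7 -8 75
mod → 7 7 -8
*   → 7 -56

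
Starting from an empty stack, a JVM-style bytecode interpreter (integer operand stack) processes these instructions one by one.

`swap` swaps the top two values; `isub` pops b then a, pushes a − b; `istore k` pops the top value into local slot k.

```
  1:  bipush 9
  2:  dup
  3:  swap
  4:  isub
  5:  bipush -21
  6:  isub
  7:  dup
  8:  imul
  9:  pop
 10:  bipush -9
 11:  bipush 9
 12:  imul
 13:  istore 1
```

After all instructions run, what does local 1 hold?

-81

bipush 9    9
dup         9 9
swap        9 9
isub        0
bipush -21  0 -21
isub        21
dup         21 21
imul        441
pop         (empty)
bipush -9   -9
bipush 9    -9 9
imul        -81
istore 1    (empty)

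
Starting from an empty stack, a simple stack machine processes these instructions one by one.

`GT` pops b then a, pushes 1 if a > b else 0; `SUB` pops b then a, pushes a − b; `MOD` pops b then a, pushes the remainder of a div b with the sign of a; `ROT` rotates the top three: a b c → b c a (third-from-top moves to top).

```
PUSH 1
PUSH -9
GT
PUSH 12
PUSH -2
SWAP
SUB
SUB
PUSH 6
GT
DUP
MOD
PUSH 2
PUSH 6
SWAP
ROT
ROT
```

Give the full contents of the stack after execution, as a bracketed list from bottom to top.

PUSH 1  : 1
PUSH -9 : 1 -9
GT      : 1
PUSH 12 : 1 12
PUSH -2 : 1 12 -2
SWAP    : 1 -2 12
SUB     : 1 -14
SUB     : 15
PUSH 6  : 15 6
GT      : 1
DUP     : 1 1
MOD     : 0
PUSH 2  : 0 2
PUSH 6  : 0 2 6
SWAP    : 0 6 2
ROT     : 6 2 0
ROT     : 2 0 6

[2, 0, 6]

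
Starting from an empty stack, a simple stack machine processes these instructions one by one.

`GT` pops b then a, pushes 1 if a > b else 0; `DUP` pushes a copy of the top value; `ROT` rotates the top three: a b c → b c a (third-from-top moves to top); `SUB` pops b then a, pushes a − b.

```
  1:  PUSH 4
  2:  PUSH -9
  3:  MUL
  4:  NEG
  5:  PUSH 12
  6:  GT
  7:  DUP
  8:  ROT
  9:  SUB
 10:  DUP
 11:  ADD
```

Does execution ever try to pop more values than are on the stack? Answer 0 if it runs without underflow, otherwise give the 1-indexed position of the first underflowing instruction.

PUSH 4   4
PUSH -9  4 -9
MUL      -36
NEG      36
PUSH 12  36 12
GT       1
DUP      1 1
ROT  — needs 3 operands, stack has 2 → underflow

8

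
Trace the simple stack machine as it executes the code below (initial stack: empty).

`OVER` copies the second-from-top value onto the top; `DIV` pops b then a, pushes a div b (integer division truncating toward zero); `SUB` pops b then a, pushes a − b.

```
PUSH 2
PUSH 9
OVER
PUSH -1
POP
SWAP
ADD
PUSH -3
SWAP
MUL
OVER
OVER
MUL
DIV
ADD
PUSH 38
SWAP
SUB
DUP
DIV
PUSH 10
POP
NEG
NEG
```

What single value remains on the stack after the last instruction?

PUSH 2  : [2]
PUSH 9  : [2, 9]
OVER    : [2, 9, 2]
PUSH -1 : [2, 9, 2, -1]
POP     : [2, 9, 2]
SWAP    : [2, 2, 9]
ADD     : [2, 11]
PUSH -3 : [2, 11, -3]
SWAP    : [2, -3, 11]
MUL     : [2, -33]
OVER    : [2, -33, 2]
OVER    : [2, -33, 2, -33]
MUL     : [2, -33, -66]
DIV     : [2, 0]
ADD     : [2]
PUSH 38 : [2, 38]
SWAP    : [38, 2]
SUB     : [36]
DUP     : [36, 36]
DIV     : [1]
PUSH 10 : [1, 10]
POP     : [1]
NEG     : [-1]
NEG     : [1]

1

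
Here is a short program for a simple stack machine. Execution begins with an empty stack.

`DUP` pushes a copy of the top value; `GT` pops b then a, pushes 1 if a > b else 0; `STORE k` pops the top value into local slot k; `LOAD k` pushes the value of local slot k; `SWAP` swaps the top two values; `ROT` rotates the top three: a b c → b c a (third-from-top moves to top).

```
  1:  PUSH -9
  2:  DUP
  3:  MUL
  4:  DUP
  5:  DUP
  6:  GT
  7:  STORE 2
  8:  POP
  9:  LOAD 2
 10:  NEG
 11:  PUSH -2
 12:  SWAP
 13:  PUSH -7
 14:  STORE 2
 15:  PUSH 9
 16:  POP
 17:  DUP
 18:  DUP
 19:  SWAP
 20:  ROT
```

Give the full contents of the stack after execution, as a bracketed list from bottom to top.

[-2, 0, 0, 0]

PUSH -9 → [-9]
DUP     → [-9, -9]
MUL     → [81]
DUP     → [81, 81]
DUP     → [81, 81, 81]
GT      → [81, 0]
STORE 2 → [81]
POP     → []
LOAD 2  → [0]
NEG     → [0]
PUSH -2 → [0, -2]
SWAP    → [-2, 0]
PUSH -7 → [-2, 0, -7]
STORE 2 → [-2, 0]
PUSH 9  → [-2, 0, 9]
POP     → [-2, 0]
DUP     → [-2, 0, 0]
DUP     → [-2, 0, 0, 0]
SWAP    → [-2, 0, 0, 0]
ROT     → [-2, 0, 0, 0]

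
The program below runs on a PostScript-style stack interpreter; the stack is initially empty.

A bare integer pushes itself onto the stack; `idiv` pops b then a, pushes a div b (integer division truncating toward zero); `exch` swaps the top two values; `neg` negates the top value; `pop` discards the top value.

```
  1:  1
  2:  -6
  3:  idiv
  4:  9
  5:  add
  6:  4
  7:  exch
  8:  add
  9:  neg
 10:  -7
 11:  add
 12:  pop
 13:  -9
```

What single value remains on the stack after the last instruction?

-9

1    → [1]
-6   → [1, -6]
idiv → [0]
9    → [0, 9]
add  → [9]
4    → [9, 4]
exch → [4, 9]
add  → [13]
neg  → [-13]
-7   → [-13, -7]
add  → [-20]
pop  → []
-9   → [-9]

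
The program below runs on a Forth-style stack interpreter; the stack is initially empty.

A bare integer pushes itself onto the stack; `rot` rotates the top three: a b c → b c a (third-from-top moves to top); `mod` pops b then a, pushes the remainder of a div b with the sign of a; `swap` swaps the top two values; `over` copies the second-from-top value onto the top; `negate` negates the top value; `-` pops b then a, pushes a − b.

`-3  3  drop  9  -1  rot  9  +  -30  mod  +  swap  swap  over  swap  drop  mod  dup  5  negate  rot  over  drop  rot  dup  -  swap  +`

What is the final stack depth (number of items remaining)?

2

-3     -> -3
3      -> -3 3
drop   -> -3
9      -> -3 9
-1     -> -3 9 -1
rot    -> 9 -1 -3
9      -> 9 -1 -3 9
+      -> 9 -1 6
-30    -> 9 -1 6 -30
mod    -> 9 -1 6
+      -> 9 5
swap   -> 5 9
swap   -> 9 5
over   -> 9 5 9
swap   -> 9 9 5
drop   -> 9 9
mod    -> 0
dup    -> 0 0
5      -> 0 0 5
negate -> 0 0 -5
rot    -> 0 -5 0
over   -> 0 -5 0 -5
drop   -> 0 -5 0
rot    -> -5 0 0
dup    -> -5 0 0 0
-      -> -5 0 0
swap   -> -5 0 0
+      -> -5 0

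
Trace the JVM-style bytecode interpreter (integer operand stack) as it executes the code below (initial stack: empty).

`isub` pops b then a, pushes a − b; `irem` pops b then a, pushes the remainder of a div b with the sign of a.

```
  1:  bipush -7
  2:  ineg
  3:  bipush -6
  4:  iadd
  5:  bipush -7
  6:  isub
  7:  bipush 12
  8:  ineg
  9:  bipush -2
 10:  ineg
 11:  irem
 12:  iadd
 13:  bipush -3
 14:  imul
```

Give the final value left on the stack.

bipush -7 → [-7]
ineg      → [7]
bipush -6 → [7, -6]
iadd      → [1]
bipush -7 → [1, -7]
isub      → [8]
bipush 12 → [8, 12]
ineg      → [8, -12]
bipush -2 → [8, -12, -2]
ineg      → [8, -12, 2]
irem      → [8, 0]
iadd      → [8]
bipush -3 → [8, -3]
imul      → [-24]

-24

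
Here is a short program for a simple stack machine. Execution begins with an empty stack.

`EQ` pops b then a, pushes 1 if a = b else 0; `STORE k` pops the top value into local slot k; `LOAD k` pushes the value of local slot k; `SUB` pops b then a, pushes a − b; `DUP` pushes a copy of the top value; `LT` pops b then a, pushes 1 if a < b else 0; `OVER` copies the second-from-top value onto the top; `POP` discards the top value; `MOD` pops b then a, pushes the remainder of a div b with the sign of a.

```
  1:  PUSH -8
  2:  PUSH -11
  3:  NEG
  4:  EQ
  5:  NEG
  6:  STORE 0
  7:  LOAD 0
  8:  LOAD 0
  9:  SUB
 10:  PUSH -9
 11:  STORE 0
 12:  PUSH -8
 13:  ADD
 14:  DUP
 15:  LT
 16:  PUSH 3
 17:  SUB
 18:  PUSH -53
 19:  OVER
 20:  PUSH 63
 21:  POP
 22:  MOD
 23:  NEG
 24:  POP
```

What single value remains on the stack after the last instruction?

-3

PUSH -8  → [-8]
PUSH -11 → [-8, -11]
NEG      → [-8, 11]
EQ       → [0]
NEG      → [0]
STORE 0  → []
LOAD 0   → [0]
LOAD 0   → [0, 0]
SUB      → [0]
PUSH -9  → [0, -9]
STORE 0  → [0]
PUSH -8  → [0, -8]
ADD      → [-8]
DUP      → [-8, -8]
LT       → [0]
PUSH 3   → [0, 3]
SUB      → [-3]
PUSH -53 → [-3, -53]
OVER     → [-3, -53, -3]
PUSH 63  → [-3, -53, -3, 63]
POP      → [-3, -53, -3]
MOD      → [-3, -2]
NEG      → [-3, 2]
POP      → [-3]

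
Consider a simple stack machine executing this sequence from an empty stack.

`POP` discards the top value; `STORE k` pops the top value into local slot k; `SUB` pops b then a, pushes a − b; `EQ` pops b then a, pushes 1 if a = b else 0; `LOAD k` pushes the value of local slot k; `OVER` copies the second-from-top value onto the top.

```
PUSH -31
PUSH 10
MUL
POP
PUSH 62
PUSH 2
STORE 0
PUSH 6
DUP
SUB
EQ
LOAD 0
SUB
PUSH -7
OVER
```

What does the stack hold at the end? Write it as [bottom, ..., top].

[-2, -7, -2]

PUSH -31 -> [-31]
PUSH 10  -> [-31, 10]
MUL      -> [-310]
POP      -> []
PUSH 62  -> [62]
PUSH 2   -> [62, 2]
STORE 0  -> [62]
PUSH 6   -> [62, 6]
DUP      -> [62, 6, 6]
SUB      -> [62, 0]
EQ       -> [0]
LOAD 0   -> [0, 2]
SUB      -> [-2]
PUSH -7  -> [-2, -7]
OVER     -> [-2, -7, -2]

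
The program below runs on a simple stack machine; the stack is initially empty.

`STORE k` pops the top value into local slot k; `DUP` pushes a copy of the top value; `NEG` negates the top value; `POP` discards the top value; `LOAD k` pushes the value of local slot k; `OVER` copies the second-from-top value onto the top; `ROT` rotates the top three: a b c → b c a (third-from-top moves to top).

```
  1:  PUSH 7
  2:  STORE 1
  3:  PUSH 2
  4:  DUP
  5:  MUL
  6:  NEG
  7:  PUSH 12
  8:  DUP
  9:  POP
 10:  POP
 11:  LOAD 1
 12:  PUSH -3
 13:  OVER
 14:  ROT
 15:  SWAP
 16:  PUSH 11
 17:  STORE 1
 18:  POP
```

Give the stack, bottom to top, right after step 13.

[-4, 7, -3, 7]

PUSH 7  -> 7
STORE 1 -> (empty)
PUSH 2  -> 2
DUP     -> 2 2
MUL     -> 4
NEG     -> -4
PUSH 12 -> -4 12
DUP     -> -4 12 12
POP     -> -4 12
POP     -> -4
LOAD 1  -> -4 7
PUSH -3 -> -4 7 -3
OVER    -> -4 7 -3 7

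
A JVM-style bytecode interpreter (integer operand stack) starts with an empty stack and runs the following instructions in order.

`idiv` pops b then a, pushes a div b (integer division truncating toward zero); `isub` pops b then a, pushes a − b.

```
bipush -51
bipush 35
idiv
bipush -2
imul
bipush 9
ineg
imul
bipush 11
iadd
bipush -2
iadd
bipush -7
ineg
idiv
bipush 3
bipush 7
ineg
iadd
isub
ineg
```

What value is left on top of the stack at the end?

bipush -51 : -51
bipush 35  : -51 35
idiv       : -1
bipush -2  : -1 -2
imul       : 2
bipush 9   : 2 9
ineg       : 2 -9
imul       : -18
bipush 11  : -18 11
iadd       : -7
bipush -2  : -7 -2
iadd       : -9
bipush -7  : -9 -7
ineg       : -9 7
idiv       : -1
bipush 3   : -1 3
bipush 7   : -1 3 7
ineg       : -1 3 -7
iadd       : -1 -4
isub       : 3
ineg       : -3

-3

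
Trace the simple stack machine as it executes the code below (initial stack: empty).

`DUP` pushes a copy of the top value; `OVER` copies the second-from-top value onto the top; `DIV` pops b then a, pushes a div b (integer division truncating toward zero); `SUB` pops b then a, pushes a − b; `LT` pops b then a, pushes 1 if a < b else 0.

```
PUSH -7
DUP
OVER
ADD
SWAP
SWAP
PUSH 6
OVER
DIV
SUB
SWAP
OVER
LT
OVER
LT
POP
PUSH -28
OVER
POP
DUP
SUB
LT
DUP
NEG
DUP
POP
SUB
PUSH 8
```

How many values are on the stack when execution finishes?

PUSH -7  -> [-7]
DUP      -> [-7, -7]
OVER     -> [-7, -7, -7]
ADD      -> [-7, -14]
SWAP     -> [-14, -7]
SWAP     -> [-7, -14]
PUSH 6   -> [-7, -14, 6]
OVER     -> [-7, -14, 6, -14]
DIV      -> [-7, -14, 0]
SUB      -> [-7, -14]
SWAP     -> [-14, -7]
OVER     -> [-14, -7, -14]
LT       -> [-14, 0]
OVER     -> [-14, 0, -14]
LT       -> [-14, 0]
POP      -> [-14]
PUSH -28 -> [-14, -28]
OVER     -> [-14, -28, -14]
POP      -> [-14, -28]
DUP      -> [-14, -28, -28]
SUB      -> [-14, 0]
LT       -> [1]
DUP      -> [1, 1]
NEG      -> [1, -1]
DUP      -> [1, -1, -1]
POP      -> [1, -1]
SUB      -> [2]
PUSH 8   -> [2, 8]

2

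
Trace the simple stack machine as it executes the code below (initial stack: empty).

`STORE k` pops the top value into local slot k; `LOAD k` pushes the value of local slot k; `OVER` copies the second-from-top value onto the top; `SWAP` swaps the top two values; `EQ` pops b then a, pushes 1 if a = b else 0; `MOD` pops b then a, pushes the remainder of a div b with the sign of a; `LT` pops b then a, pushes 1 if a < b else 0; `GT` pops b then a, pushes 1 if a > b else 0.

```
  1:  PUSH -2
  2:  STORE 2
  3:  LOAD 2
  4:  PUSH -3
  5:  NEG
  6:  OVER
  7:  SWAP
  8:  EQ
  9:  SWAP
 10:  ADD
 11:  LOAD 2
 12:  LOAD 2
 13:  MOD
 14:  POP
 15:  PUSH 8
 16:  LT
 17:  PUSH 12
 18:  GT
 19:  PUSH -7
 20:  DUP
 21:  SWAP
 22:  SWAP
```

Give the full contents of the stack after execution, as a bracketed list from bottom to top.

PUSH -2 : -2
STORE 2 : (empty)
LOAD 2  : -2
PUSH -3 : -2 -3
NEG     : -2 3
OVER    : -2 3 -2
SWAP    : -2 -2 3
EQ      : -2 0
SWAP    : 0 -2
ADD     : -2
LOAD 2  : -2 -2
LOAD 2  : -2 -2 -2
MOD     : -2 0
POP     : -2
PUSH 8  : -2 8
LT      : 1
PUSH 12 : 1 12
GT      : 0
PUSH -7 : 0 -7
DUP     : 0 -7 -7
SWAP    : 0 -7 -7
SWAP    : 0 -7 -7

[0, -7, -7]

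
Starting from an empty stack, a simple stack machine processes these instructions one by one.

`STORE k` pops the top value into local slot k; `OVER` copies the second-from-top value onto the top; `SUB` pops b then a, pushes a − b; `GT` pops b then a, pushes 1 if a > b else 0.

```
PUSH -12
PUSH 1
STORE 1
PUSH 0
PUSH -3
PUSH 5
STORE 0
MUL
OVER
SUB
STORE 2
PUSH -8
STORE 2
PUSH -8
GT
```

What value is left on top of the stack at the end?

0

PUSH -12  [-12]
PUSH 1    [-12, 1]
STORE 1   [-12]
PUSH 0    [-12, 0]
PUSH -3   [-12, 0, -3]
PUSH 5    [-12, 0, -3, 5]
STORE 0   [-12, 0, -3]
MUL       [-12, 0]
OVER      [-12, 0, -12]
SUB       [-12, 12]
STORE 2   [-12]
PUSH -8   [-12, -8]
STORE 2   [-12]
PUSH -8   [-12, -8]
GT        [0]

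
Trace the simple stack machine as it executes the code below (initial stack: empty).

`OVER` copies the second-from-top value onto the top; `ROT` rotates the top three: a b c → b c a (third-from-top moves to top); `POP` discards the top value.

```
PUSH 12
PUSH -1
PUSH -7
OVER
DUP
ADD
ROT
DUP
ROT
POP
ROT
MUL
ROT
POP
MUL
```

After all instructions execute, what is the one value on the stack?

PUSH 12 → 12
PUSH -1 → 12 -1
PUSH -7 → 12 -1 -7
OVER    → 12 -1 -7 -1
DUP     → 12 -1 -7 -1 -1
ADD     → 12 -1 -7 -2
ROT     → 12 -7 -2 -1
DUP     → 12 -7 -2 -1 -1
ROT     → 12 -7 -1 -1 -2
POP     → 12 -7 -1 -1
ROT     → 12 -1 -1 -7
MUL     → 12 -1 7
ROT     → -1 7 12
POP     → -1 7
MUL     → -7

-7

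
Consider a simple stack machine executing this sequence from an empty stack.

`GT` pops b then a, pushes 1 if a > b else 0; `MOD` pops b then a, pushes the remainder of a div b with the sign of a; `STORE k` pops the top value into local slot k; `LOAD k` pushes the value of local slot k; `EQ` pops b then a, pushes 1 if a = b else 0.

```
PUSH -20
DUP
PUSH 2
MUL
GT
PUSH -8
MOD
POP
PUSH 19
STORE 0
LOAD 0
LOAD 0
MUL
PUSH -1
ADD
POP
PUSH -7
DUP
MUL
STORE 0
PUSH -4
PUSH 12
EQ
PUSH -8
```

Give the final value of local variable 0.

49

PUSH -20 -> -20
DUP      -> -20 -20
PUSH 2   -> -20 -20 2
MUL      -> -20 -40
GT       -> 1
PUSH -8  -> 1 -8
MOD      -> 1
POP      -> (empty)
PUSH 19  -> 19
STORE 0  -> (empty)
LOAD 0   -> 19
LOAD 0   -> 19 19
MUL      -> 361
PUSH -1  -> 361 -1
ADD      -> 360
POP      -> (empty)
PUSH -7  -> -7
DUP      -> -7 -7
MUL      -> 49
STORE 0  -> (empty)
PUSH -4  -> -4
PUSH 12  -> -4 12
EQ       -> 0
PUSH -8  -> 0 -8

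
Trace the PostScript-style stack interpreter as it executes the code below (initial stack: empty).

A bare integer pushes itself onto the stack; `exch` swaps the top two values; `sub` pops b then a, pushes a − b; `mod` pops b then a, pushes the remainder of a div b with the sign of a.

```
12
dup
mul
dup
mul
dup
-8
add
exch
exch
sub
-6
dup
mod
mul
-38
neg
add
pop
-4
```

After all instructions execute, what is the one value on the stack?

-4

12   : 12
dup  : 12 12
mul  : 144
dup  : 144 144
mul  : 20736
dup  : 20736 20736
-8   : 20736 20736 -8
add  : 20736 20728
exch : 20728 20736
exch : 20736 20728
sub  : 8
-6   : 8 -6
dup  : 8 -6 -6
mod  : 8 0
mul  : 0
-38  : 0 -38
neg  : 0 38
add  : 38
pop  : (empty)
-4   : -4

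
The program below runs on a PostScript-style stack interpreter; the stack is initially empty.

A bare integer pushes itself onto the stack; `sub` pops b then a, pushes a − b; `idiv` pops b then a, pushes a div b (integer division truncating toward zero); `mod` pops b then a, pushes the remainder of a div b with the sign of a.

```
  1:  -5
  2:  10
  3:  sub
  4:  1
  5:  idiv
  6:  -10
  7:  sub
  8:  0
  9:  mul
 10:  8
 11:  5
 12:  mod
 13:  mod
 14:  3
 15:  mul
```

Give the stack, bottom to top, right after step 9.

-5   : [-5]
10   : [-5, 10]
sub  : [-15]
1    : [-15, 1]
idiv : [-15]
-10  : [-15, -10]
sub  : [-5]
0    : [-5, 0]
mul  : [0]

[0]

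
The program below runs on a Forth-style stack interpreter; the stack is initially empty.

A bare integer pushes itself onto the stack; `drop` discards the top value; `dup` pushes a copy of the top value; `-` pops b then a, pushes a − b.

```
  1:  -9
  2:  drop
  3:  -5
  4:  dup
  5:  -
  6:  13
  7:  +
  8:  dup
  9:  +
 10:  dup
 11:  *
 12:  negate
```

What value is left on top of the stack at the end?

-9     → -9
drop   → (empty)
-5     → -5
dup    → -5 -5
-      → 0
13     → 0 13
+      → 13
dup    → 13 13
+      → 26
dup    → 26 26
*      → 676
negate → -676

-676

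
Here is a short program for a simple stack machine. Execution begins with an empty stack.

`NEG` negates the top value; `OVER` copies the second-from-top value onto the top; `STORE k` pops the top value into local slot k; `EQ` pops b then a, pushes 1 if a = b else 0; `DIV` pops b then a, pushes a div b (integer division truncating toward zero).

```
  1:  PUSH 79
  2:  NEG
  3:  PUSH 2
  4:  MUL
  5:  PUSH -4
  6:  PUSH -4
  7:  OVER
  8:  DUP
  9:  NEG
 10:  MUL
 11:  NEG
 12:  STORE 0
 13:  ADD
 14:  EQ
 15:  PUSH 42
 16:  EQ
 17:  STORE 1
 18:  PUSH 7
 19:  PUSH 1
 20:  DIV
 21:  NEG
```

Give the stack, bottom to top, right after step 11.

[-158, -4, -4, 16]

PUSH 79 → [79]
NEG     → [-79]
PUSH 2  → [-79, 2]
MUL     → [-158]
PUSH -4 → [-158, -4]
PUSH -4 → [-158, -4, -4]
OVER    → [-158, -4, -4, -4]
DUP     → [-158, -4, -4, -4, -4]
NEG     → [-158, -4, -4, -4, 4]
MUL     → [-158, -4, -4, -16]
NEG     → [-158, -4, -4, 16]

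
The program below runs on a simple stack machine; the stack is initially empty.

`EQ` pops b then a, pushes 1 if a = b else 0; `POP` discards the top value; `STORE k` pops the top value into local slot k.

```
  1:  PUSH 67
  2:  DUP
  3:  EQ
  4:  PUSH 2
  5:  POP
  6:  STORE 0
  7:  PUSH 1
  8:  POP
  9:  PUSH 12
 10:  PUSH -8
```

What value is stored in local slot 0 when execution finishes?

1

PUSH 67  [67]
DUP      [67, 67]
EQ       [1]
PUSH 2   [1, 2]
POP      [1]
STORE 0  []
PUSH 1   [1]
POP      []
PUSH 12  [12]
PUSH -8  [12, -8]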